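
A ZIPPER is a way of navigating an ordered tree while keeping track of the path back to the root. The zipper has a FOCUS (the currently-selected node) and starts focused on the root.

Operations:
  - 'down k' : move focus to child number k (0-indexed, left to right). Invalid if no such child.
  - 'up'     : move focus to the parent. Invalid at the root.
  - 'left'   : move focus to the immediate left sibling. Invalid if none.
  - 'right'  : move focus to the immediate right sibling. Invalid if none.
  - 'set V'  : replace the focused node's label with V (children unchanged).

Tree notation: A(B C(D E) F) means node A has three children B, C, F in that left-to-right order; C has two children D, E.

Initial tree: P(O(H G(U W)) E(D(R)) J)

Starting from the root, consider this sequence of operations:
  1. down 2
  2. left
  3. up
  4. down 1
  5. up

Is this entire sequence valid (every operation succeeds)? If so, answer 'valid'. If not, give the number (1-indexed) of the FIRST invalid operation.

Answer: valid

Derivation:
Step 1 (down 2): focus=J path=2 depth=1 children=[] left=['O', 'E'] right=[] parent=P
Step 2 (left): focus=E path=1 depth=1 children=['D'] left=['O'] right=['J'] parent=P
Step 3 (up): focus=P path=root depth=0 children=['O', 'E', 'J'] (at root)
Step 4 (down 1): focus=E path=1 depth=1 children=['D'] left=['O'] right=['J'] parent=P
Step 5 (up): focus=P path=root depth=0 children=['O', 'E', 'J'] (at root)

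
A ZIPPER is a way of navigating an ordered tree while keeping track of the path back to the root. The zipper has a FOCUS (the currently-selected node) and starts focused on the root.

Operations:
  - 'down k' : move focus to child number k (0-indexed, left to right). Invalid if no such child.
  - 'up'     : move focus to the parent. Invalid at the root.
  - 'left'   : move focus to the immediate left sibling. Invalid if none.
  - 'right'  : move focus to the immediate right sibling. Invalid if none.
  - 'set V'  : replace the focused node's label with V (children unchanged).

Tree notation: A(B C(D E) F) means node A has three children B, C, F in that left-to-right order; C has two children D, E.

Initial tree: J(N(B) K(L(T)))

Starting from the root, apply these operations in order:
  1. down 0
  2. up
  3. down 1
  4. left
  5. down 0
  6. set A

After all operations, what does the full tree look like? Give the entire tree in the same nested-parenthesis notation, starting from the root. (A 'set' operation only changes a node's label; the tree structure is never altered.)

Step 1 (down 0): focus=N path=0 depth=1 children=['B'] left=[] right=['K'] parent=J
Step 2 (up): focus=J path=root depth=0 children=['N', 'K'] (at root)
Step 3 (down 1): focus=K path=1 depth=1 children=['L'] left=['N'] right=[] parent=J
Step 4 (left): focus=N path=0 depth=1 children=['B'] left=[] right=['K'] parent=J
Step 5 (down 0): focus=B path=0/0 depth=2 children=[] left=[] right=[] parent=N
Step 6 (set A): focus=A path=0/0 depth=2 children=[] left=[] right=[] parent=N

Answer: J(N(A) K(L(T)))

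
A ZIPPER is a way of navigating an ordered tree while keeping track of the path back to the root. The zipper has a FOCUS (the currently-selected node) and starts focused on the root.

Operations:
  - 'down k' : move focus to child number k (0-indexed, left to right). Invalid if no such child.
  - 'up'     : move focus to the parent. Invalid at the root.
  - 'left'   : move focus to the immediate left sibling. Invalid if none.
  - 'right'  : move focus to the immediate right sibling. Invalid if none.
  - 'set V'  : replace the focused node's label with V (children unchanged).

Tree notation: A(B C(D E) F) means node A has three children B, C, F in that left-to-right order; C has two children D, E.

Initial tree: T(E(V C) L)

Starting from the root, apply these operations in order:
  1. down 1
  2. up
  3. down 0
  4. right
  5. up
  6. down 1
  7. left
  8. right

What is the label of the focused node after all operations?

Step 1 (down 1): focus=L path=1 depth=1 children=[] left=['E'] right=[] parent=T
Step 2 (up): focus=T path=root depth=0 children=['E', 'L'] (at root)
Step 3 (down 0): focus=E path=0 depth=1 children=['V', 'C'] left=[] right=['L'] parent=T
Step 4 (right): focus=L path=1 depth=1 children=[] left=['E'] right=[] parent=T
Step 5 (up): focus=T path=root depth=0 children=['E', 'L'] (at root)
Step 6 (down 1): focus=L path=1 depth=1 children=[] left=['E'] right=[] parent=T
Step 7 (left): focus=E path=0 depth=1 children=['V', 'C'] left=[] right=['L'] parent=T
Step 8 (right): focus=L path=1 depth=1 children=[] left=['E'] right=[] parent=T

Answer: L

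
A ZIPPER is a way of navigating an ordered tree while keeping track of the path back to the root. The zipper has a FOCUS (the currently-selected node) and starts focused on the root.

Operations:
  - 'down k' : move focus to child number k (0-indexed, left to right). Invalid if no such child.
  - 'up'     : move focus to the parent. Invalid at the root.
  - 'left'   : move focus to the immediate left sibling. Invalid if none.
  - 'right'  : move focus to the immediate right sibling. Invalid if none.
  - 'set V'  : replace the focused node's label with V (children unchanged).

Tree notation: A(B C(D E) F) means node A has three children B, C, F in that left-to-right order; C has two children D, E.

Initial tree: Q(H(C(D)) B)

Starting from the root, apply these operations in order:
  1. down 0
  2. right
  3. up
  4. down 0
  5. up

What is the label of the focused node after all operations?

Answer: Q

Derivation:
Step 1 (down 0): focus=H path=0 depth=1 children=['C'] left=[] right=['B'] parent=Q
Step 2 (right): focus=B path=1 depth=1 children=[] left=['H'] right=[] parent=Q
Step 3 (up): focus=Q path=root depth=0 children=['H', 'B'] (at root)
Step 4 (down 0): focus=H path=0 depth=1 children=['C'] left=[] right=['B'] parent=Q
Step 5 (up): focus=Q path=root depth=0 children=['H', 'B'] (at root)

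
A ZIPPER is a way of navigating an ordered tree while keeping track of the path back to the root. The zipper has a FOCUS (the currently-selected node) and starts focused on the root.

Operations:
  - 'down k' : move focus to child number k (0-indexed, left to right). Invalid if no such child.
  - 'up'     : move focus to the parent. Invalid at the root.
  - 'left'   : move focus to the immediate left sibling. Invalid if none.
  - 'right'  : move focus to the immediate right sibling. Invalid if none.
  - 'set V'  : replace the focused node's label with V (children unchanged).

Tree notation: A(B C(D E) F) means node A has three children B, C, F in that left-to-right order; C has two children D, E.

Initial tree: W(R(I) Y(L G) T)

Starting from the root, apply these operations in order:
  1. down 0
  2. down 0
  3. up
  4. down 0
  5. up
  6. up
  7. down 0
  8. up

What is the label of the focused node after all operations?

Step 1 (down 0): focus=R path=0 depth=1 children=['I'] left=[] right=['Y', 'T'] parent=W
Step 2 (down 0): focus=I path=0/0 depth=2 children=[] left=[] right=[] parent=R
Step 3 (up): focus=R path=0 depth=1 children=['I'] left=[] right=['Y', 'T'] parent=W
Step 4 (down 0): focus=I path=0/0 depth=2 children=[] left=[] right=[] parent=R
Step 5 (up): focus=R path=0 depth=1 children=['I'] left=[] right=['Y', 'T'] parent=W
Step 6 (up): focus=W path=root depth=0 children=['R', 'Y', 'T'] (at root)
Step 7 (down 0): focus=R path=0 depth=1 children=['I'] left=[] right=['Y', 'T'] parent=W
Step 8 (up): focus=W path=root depth=0 children=['R', 'Y', 'T'] (at root)

Answer: W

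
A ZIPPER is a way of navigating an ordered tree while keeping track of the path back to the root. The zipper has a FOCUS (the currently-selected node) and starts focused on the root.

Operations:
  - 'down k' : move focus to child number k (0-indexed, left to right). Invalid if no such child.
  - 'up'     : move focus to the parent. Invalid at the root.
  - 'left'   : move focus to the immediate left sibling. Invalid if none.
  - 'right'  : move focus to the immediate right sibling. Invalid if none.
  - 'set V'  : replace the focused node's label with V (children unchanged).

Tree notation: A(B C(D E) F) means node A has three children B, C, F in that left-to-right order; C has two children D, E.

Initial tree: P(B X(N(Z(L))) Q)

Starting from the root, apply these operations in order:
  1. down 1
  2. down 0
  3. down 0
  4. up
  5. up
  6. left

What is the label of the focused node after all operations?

Answer: B

Derivation:
Step 1 (down 1): focus=X path=1 depth=1 children=['N'] left=['B'] right=['Q'] parent=P
Step 2 (down 0): focus=N path=1/0 depth=2 children=['Z'] left=[] right=[] parent=X
Step 3 (down 0): focus=Z path=1/0/0 depth=3 children=['L'] left=[] right=[] parent=N
Step 4 (up): focus=N path=1/0 depth=2 children=['Z'] left=[] right=[] parent=X
Step 5 (up): focus=X path=1 depth=1 children=['N'] left=['B'] right=['Q'] parent=P
Step 6 (left): focus=B path=0 depth=1 children=[] left=[] right=['X', 'Q'] parent=P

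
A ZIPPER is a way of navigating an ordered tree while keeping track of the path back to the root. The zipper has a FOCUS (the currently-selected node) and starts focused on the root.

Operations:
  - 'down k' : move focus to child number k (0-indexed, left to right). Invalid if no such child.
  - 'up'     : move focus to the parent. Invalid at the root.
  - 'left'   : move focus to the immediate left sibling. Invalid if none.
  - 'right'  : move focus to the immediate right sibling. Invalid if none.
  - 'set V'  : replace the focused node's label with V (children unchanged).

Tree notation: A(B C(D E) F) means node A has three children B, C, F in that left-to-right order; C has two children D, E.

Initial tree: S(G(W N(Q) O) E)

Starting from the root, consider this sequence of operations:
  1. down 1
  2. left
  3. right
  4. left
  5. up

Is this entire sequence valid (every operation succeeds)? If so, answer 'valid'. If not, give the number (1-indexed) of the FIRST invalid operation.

Answer: valid

Derivation:
Step 1 (down 1): focus=E path=1 depth=1 children=[] left=['G'] right=[] parent=S
Step 2 (left): focus=G path=0 depth=1 children=['W', 'N', 'O'] left=[] right=['E'] parent=S
Step 3 (right): focus=E path=1 depth=1 children=[] left=['G'] right=[] parent=S
Step 4 (left): focus=G path=0 depth=1 children=['W', 'N', 'O'] left=[] right=['E'] parent=S
Step 5 (up): focus=S path=root depth=0 children=['G', 'E'] (at root)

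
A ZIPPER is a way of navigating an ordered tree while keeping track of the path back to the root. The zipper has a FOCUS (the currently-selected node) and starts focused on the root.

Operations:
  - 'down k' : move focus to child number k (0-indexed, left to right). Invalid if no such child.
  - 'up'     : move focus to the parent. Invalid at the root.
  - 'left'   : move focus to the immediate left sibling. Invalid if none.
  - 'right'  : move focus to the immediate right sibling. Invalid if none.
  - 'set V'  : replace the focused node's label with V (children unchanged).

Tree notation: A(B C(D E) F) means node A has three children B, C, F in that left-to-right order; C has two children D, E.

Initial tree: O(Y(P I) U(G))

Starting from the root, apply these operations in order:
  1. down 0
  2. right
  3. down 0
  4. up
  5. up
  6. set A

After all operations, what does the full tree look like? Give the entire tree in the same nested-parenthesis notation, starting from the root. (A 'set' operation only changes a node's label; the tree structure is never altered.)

Step 1 (down 0): focus=Y path=0 depth=1 children=['P', 'I'] left=[] right=['U'] parent=O
Step 2 (right): focus=U path=1 depth=1 children=['G'] left=['Y'] right=[] parent=O
Step 3 (down 0): focus=G path=1/0 depth=2 children=[] left=[] right=[] parent=U
Step 4 (up): focus=U path=1 depth=1 children=['G'] left=['Y'] right=[] parent=O
Step 5 (up): focus=O path=root depth=0 children=['Y', 'U'] (at root)
Step 6 (set A): focus=A path=root depth=0 children=['Y', 'U'] (at root)

Answer: A(Y(P I) U(G))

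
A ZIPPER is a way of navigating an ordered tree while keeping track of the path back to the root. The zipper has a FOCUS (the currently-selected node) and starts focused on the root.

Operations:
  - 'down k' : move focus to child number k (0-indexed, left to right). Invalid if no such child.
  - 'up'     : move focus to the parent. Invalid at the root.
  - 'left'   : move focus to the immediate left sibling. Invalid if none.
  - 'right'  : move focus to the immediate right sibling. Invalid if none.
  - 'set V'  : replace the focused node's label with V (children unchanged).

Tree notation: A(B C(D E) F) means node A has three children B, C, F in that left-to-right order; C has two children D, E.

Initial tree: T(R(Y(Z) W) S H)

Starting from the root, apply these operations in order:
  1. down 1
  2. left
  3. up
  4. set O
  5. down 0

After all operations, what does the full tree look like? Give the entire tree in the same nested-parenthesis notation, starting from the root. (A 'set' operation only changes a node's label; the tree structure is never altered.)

Answer: O(R(Y(Z) W) S H)

Derivation:
Step 1 (down 1): focus=S path=1 depth=1 children=[] left=['R'] right=['H'] parent=T
Step 2 (left): focus=R path=0 depth=1 children=['Y', 'W'] left=[] right=['S', 'H'] parent=T
Step 3 (up): focus=T path=root depth=0 children=['R', 'S', 'H'] (at root)
Step 4 (set O): focus=O path=root depth=0 children=['R', 'S', 'H'] (at root)
Step 5 (down 0): focus=R path=0 depth=1 children=['Y', 'W'] left=[] right=['S', 'H'] parent=O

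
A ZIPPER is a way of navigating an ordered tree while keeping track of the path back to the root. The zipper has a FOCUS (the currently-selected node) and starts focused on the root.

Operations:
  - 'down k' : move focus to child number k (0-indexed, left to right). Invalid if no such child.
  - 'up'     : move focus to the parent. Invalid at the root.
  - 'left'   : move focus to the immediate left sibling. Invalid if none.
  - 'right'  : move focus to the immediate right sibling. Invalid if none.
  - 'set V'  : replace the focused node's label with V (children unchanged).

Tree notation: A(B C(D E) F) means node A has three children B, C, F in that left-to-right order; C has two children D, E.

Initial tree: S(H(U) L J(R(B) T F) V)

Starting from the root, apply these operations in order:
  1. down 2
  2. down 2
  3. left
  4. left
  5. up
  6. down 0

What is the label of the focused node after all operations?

Answer: R

Derivation:
Step 1 (down 2): focus=J path=2 depth=1 children=['R', 'T', 'F'] left=['H', 'L'] right=['V'] parent=S
Step 2 (down 2): focus=F path=2/2 depth=2 children=[] left=['R', 'T'] right=[] parent=J
Step 3 (left): focus=T path=2/1 depth=2 children=[] left=['R'] right=['F'] parent=J
Step 4 (left): focus=R path=2/0 depth=2 children=['B'] left=[] right=['T', 'F'] parent=J
Step 5 (up): focus=J path=2 depth=1 children=['R', 'T', 'F'] left=['H', 'L'] right=['V'] parent=S
Step 6 (down 0): focus=R path=2/0 depth=2 children=['B'] left=[] right=['T', 'F'] parent=J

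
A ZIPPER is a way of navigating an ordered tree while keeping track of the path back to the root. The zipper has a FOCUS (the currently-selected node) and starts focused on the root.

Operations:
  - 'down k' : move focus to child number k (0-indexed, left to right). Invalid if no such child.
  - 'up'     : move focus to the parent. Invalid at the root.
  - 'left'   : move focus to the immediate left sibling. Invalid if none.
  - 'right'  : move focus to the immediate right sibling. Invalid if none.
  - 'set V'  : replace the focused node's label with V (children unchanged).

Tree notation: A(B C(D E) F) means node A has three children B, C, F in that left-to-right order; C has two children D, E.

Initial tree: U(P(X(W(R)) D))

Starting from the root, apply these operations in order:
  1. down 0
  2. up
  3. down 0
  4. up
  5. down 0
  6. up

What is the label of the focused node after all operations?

Answer: U

Derivation:
Step 1 (down 0): focus=P path=0 depth=1 children=['X', 'D'] left=[] right=[] parent=U
Step 2 (up): focus=U path=root depth=0 children=['P'] (at root)
Step 3 (down 0): focus=P path=0 depth=1 children=['X', 'D'] left=[] right=[] parent=U
Step 4 (up): focus=U path=root depth=0 children=['P'] (at root)
Step 5 (down 0): focus=P path=0 depth=1 children=['X', 'D'] left=[] right=[] parent=U
Step 6 (up): focus=U path=root depth=0 children=['P'] (at root)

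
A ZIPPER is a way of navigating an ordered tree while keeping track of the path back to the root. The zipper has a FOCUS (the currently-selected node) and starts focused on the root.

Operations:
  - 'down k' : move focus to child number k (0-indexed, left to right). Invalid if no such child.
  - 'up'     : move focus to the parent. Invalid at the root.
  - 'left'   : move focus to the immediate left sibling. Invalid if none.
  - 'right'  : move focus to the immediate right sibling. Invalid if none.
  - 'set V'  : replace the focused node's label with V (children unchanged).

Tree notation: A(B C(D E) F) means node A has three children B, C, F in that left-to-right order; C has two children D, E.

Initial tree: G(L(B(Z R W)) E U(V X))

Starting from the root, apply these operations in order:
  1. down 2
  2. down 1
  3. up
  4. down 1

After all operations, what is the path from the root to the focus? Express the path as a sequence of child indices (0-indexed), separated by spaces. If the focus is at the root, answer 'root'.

Step 1 (down 2): focus=U path=2 depth=1 children=['V', 'X'] left=['L', 'E'] right=[] parent=G
Step 2 (down 1): focus=X path=2/1 depth=2 children=[] left=['V'] right=[] parent=U
Step 3 (up): focus=U path=2 depth=1 children=['V', 'X'] left=['L', 'E'] right=[] parent=G
Step 4 (down 1): focus=X path=2/1 depth=2 children=[] left=['V'] right=[] parent=U

Answer: 2 1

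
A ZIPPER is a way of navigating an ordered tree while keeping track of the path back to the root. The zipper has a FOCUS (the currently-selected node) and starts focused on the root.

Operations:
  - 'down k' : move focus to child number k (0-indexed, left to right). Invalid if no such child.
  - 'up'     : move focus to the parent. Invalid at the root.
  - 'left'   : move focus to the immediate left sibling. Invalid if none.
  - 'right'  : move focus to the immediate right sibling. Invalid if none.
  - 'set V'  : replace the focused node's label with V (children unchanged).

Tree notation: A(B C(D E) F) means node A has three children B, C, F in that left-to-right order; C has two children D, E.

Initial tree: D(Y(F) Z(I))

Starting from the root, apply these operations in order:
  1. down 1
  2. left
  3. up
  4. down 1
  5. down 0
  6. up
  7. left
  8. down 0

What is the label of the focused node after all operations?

Answer: F

Derivation:
Step 1 (down 1): focus=Z path=1 depth=1 children=['I'] left=['Y'] right=[] parent=D
Step 2 (left): focus=Y path=0 depth=1 children=['F'] left=[] right=['Z'] parent=D
Step 3 (up): focus=D path=root depth=0 children=['Y', 'Z'] (at root)
Step 4 (down 1): focus=Z path=1 depth=1 children=['I'] left=['Y'] right=[] parent=D
Step 5 (down 0): focus=I path=1/0 depth=2 children=[] left=[] right=[] parent=Z
Step 6 (up): focus=Z path=1 depth=1 children=['I'] left=['Y'] right=[] parent=D
Step 7 (left): focus=Y path=0 depth=1 children=['F'] left=[] right=['Z'] parent=D
Step 8 (down 0): focus=F path=0/0 depth=2 children=[] left=[] right=[] parent=Y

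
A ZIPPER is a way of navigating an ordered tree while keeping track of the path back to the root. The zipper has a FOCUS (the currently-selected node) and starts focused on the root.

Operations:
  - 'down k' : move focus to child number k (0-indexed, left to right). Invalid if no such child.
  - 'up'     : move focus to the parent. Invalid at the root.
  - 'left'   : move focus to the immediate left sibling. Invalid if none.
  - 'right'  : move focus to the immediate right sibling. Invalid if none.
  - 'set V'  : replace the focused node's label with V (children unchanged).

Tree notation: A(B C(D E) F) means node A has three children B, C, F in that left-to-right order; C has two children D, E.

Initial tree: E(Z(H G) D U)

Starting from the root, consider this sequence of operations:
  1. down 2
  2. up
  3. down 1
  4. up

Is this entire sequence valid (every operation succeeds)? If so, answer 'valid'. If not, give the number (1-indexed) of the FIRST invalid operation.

Step 1 (down 2): focus=U path=2 depth=1 children=[] left=['Z', 'D'] right=[] parent=E
Step 2 (up): focus=E path=root depth=0 children=['Z', 'D', 'U'] (at root)
Step 3 (down 1): focus=D path=1 depth=1 children=[] left=['Z'] right=['U'] parent=E
Step 4 (up): focus=E path=root depth=0 children=['Z', 'D', 'U'] (at root)

Answer: valid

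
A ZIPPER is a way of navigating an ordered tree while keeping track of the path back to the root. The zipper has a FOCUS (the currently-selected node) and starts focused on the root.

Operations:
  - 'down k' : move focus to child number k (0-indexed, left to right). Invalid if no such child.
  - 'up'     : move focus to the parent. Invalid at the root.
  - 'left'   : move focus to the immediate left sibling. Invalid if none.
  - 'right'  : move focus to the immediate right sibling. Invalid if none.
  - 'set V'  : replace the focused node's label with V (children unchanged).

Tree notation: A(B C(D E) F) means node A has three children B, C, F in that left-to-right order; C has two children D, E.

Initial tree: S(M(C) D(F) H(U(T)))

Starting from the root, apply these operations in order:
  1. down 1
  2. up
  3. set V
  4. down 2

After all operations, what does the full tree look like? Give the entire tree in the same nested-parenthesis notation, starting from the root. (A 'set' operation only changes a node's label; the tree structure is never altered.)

Answer: V(M(C) D(F) H(U(T)))

Derivation:
Step 1 (down 1): focus=D path=1 depth=1 children=['F'] left=['M'] right=['H'] parent=S
Step 2 (up): focus=S path=root depth=0 children=['M', 'D', 'H'] (at root)
Step 3 (set V): focus=V path=root depth=0 children=['M', 'D', 'H'] (at root)
Step 4 (down 2): focus=H path=2 depth=1 children=['U'] left=['M', 'D'] right=[] parent=V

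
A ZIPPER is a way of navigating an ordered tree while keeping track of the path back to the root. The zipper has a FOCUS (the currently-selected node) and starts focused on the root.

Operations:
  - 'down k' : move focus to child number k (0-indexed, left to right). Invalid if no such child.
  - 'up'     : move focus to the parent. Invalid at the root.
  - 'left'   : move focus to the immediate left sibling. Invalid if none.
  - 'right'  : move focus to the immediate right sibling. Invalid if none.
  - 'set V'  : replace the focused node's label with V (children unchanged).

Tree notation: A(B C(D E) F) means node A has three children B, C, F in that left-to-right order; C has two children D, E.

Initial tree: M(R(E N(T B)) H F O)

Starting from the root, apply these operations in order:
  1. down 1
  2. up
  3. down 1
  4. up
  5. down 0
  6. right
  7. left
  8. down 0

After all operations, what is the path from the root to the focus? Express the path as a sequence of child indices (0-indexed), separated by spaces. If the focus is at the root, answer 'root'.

Step 1 (down 1): focus=H path=1 depth=1 children=[] left=['R'] right=['F', 'O'] parent=M
Step 2 (up): focus=M path=root depth=0 children=['R', 'H', 'F', 'O'] (at root)
Step 3 (down 1): focus=H path=1 depth=1 children=[] left=['R'] right=['F', 'O'] parent=M
Step 4 (up): focus=M path=root depth=0 children=['R', 'H', 'F', 'O'] (at root)
Step 5 (down 0): focus=R path=0 depth=1 children=['E', 'N'] left=[] right=['H', 'F', 'O'] parent=M
Step 6 (right): focus=H path=1 depth=1 children=[] left=['R'] right=['F', 'O'] parent=M
Step 7 (left): focus=R path=0 depth=1 children=['E', 'N'] left=[] right=['H', 'F', 'O'] parent=M
Step 8 (down 0): focus=E path=0/0 depth=2 children=[] left=[] right=['N'] parent=R

Answer: 0 0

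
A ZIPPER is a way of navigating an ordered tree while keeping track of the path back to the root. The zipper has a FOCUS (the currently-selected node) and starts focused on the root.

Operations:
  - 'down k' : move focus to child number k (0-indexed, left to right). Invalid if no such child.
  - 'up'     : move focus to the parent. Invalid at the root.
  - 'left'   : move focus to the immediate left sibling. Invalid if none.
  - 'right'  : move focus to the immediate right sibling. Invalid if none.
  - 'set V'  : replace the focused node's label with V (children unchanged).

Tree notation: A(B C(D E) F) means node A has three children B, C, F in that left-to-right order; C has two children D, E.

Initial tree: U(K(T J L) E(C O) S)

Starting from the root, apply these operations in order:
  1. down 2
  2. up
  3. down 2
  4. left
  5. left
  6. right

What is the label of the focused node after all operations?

Step 1 (down 2): focus=S path=2 depth=1 children=[] left=['K', 'E'] right=[] parent=U
Step 2 (up): focus=U path=root depth=0 children=['K', 'E', 'S'] (at root)
Step 3 (down 2): focus=S path=2 depth=1 children=[] left=['K', 'E'] right=[] parent=U
Step 4 (left): focus=E path=1 depth=1 children=['C', 'O'] left=['K'] right=['S'] parent=U
Step 5 (left): focus=K path=0 depth=1 children=['T', 'J', 'L'] left=[] right=['E', 'S'] parent=U
Step 6 (right): focus=E path=1 depth=1 children=['C', 'O'] left=['K'] right=['S'] parent=U

Answer: E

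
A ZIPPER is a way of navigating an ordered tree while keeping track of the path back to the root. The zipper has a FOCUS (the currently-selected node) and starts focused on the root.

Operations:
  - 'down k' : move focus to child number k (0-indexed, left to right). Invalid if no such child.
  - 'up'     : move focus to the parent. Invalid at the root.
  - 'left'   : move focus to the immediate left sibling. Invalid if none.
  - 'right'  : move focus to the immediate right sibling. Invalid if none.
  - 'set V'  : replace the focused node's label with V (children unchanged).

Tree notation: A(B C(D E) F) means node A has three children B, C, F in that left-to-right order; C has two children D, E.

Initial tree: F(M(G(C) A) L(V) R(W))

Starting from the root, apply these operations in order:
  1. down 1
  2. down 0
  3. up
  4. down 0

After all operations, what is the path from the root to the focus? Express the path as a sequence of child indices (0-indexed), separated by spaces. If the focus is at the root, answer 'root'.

Answer: 1 0

Derivation:
Step 1 (down 1): focus=L path=1 depth=1 children=['V'] left=['M'] right=['R'] parent=F
Step 2 (down 0): focus=V path=1/0 depth=2 children=[] left=[] right=[] parent=L
Step 3 (up): focus=L path=1 depth=1 children=['V'] left=['M'] right=['R'] parent=F
Step 4 (down 0): focus=V path=1/0 depth=2 children=[] left=[] right=[] parent=L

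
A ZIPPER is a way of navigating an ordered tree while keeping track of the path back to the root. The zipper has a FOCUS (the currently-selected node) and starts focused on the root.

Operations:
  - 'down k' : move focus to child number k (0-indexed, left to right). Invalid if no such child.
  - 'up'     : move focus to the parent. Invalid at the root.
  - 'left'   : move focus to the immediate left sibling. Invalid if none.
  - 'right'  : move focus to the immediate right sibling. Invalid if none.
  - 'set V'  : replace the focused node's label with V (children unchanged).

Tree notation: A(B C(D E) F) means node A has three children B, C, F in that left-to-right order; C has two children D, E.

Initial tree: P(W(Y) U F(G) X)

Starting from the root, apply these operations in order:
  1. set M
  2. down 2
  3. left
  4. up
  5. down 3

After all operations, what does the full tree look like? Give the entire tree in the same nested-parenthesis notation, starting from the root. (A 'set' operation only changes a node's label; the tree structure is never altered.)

Step 1 (set M): focus=M path=root depth=0 children=['W', 'U', 'F', 'X'] (at root)
Step 2 (down 2): focus=F path=2 depth=1 children=['G'] left=['W', 'U'] right=['X'] parent=M
Step 3 (left): focus=U path=1 depth=1 children=[] left=['W'] right=['F', 'X'] parent=M
Step 4 (up): focus=M path=root depth=0 children=['W', 'U', 'F', 'X'] (at root)
Step 5 (down 3): focus=X path=3 depth=1 children=[] left=['W', 'U', 'F'] right=[] parent=M

Answer: M(W(Y) U F(G) X)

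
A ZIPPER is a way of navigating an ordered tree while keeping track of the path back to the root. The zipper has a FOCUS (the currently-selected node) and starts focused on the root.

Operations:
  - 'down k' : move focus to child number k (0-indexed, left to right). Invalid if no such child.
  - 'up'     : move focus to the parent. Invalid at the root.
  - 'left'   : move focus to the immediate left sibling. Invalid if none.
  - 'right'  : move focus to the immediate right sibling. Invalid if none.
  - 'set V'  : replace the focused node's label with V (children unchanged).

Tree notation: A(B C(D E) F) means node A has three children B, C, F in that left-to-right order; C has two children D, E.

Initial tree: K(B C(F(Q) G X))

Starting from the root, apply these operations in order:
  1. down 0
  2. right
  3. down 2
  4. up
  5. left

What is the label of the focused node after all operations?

Answer: B

Derivation:
Step 1 (down 0): focus=B path=0 depth=1 children=[] left=[] right=['C'] parent=K
Step 2 (right): focus=C path=1 depth=1 children=['F', 'G', 'X'] left=['B'] right=[] parent=K
Step 3 (down 2): focus=X path=1/2 depth=2 children=[] left=['F', 'G'] right=[] parent=C
Step 4 (up): focus=C path=1 depth=1 children=['F', 'G', 'X'] left=['B'] right=[] parent=K
Step 5 (left): focus=B path=0 depth=1 children=[] left=[] right=['C'] parent=K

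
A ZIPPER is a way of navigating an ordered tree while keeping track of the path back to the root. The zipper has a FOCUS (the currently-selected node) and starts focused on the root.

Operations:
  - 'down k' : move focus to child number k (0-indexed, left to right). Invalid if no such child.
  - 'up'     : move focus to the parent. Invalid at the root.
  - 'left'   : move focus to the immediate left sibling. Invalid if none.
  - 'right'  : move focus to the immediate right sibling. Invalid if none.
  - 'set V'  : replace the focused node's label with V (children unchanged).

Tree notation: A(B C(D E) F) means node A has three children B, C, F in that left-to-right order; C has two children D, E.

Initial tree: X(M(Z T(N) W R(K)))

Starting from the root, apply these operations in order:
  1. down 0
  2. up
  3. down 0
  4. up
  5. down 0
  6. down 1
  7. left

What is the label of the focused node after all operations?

Answer: Z

Derivation:
Step 1 (down 0): focus=M path=0 depth=1 children=['Z', 'T', 'W', 'R'] left=[] right=[] parent=X
Step 2 (up): focus=X path=root depth=0 children=['M'] (at root)
Step 3 (down 0): focus=M path=0 depth=1 children=['Z', 'T', 'W', 'R'] left=[] right=[] parent=X
Step 4 (up): focus=X path=root depth=0 children=['M'] (at root)
Step 5 (down 0): focus=M path=0 depth=1 children=['Z', 'T', 'W', 'R'] left=[] right=[] parent=X
Step 6 (down 1): focus=T path=0/1 depth=2 children=['N'] left=['Z'] right=['W', 'R'] parent=M
Step 7 (left): focus=Z path=0/0 depth=2 children=[] left=[] right=['T', 'W', 'R'] parent=M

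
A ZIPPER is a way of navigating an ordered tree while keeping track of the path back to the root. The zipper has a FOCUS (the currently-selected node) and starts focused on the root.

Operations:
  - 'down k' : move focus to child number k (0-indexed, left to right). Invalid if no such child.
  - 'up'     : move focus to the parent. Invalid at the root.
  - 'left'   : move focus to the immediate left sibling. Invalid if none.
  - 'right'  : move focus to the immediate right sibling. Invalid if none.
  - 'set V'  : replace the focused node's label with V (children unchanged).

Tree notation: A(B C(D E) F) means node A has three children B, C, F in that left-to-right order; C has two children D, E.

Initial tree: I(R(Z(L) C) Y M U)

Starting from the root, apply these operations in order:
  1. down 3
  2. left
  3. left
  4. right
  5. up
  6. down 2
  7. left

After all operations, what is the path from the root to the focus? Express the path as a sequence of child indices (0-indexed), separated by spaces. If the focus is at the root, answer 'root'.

Step 1 (down 3): focus=U path=3 depth=1 children=[] left=['R', 'Y', 'M'] right=[] parent=I
Step 2 (left): focus=M path=2 depth=1 children=[] left=['R', 'Y'] right=['U'] parent=I
Step 3 (left): focus=Y path=1 depth=1 children=[] left=['R'] right=['M', 'U'] parent=I
Step 4 (right): focus=M path=2 depth=1 children=[] left=['R', 'Y'] right=['U'] parent=I
Step 5 (up): focus=I path=root depth=0 children=['R', 'Y', 'M', 'U'] (at root)
Step 6 (down 2): focus=M path=2 depth=1 children=[] left=['R', 'Y'] right=['U'] parent=I
Step 7 (left): focus=Y path=1 depth=1 children=[] left=['R'] right=['M', 'U'] parent=I

Answer: 1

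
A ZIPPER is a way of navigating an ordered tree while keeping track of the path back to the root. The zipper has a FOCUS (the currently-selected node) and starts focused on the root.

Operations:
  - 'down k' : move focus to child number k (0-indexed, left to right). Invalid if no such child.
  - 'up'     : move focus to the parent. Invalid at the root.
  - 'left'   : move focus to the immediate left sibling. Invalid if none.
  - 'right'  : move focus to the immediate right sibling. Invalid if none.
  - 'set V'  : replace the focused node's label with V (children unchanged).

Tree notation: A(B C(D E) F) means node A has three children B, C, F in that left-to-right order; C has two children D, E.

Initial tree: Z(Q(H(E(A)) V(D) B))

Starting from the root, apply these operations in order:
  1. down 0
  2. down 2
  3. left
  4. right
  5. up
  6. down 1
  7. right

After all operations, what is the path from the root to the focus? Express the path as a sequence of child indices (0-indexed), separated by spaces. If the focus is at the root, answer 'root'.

Answer: 0 2

Derivation:
Step 1 (down 0): focus=Q path=0 depth=1 children=['H', 'V', 'B'] left=[] right=[] parent=Z
Step 2 (down 2): focus=B path=0/2 depth=2 children=[] left=['H', 'V'] right=[] parent=Q
Step 3 (left): focus=V path=0/1 depth=2 children=['D'] left=['H'] right=['B'] parent=Q
Step 4 (right): focus=B path=0/2 depth=2 children=[] left=['H', 'V'] right=[] parent=Q
Step 5 (up): focus=Q path=0 depth=1 children=['H', 'V', 'B'] left=[] right=[] parent=Z
Step 6 (down 1): focus=V path=0/1 depth=2 children=['D'] left=['H'] right=['B'] parent=Q
Step 7 (right): focus=B path=0/2 depth=2 children=[] left=['H', 'V'] right=[] parent=Q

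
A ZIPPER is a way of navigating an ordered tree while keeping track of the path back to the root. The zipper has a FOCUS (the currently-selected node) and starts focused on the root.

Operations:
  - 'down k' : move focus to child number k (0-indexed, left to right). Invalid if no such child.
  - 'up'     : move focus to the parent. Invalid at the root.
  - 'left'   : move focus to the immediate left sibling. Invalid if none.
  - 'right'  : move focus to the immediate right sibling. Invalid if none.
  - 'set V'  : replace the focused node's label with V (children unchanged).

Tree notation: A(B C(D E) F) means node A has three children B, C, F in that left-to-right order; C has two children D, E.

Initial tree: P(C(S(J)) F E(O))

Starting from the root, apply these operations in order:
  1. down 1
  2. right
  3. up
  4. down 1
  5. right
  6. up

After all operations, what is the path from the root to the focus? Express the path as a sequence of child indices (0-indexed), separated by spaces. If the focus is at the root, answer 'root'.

Answer: root

Derivation:
Step 1 (down 1): focus=F path=1 depth=1 children=[] left=['C'] right=['E'] parent=P
Step 2 (right): focus=E path=2 depth=1 children=['O'] left=['C', 'F'] right=[] parent=P
Step 3 (up): focus=P path=root depth=0 children=['C', 'F', 'E'] (at root)
Step 4 (down 1): focus=F path=1 depth=1 children=[] left=['C'] right=['E'] parent=P
Step 5 (right): focus=E path=2 depth=1 children=['O'] left=['C', 'F'] right=[] parent=P
Step 6 (up): focus=P path=root depth=0 children=['C', 'F', 'E'] (at root)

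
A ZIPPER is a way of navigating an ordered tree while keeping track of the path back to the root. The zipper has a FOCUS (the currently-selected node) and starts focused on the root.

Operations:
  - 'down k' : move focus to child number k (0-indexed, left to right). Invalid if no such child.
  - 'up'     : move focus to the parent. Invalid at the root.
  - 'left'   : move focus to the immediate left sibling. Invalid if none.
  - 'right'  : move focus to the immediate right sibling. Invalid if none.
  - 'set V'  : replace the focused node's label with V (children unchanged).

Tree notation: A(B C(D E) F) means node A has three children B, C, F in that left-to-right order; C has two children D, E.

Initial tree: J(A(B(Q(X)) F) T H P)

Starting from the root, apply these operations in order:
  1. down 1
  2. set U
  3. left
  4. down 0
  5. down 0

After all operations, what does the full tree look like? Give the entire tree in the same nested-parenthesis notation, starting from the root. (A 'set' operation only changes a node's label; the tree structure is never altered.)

Answer: J(A(B(Q(X)) F) U H P)

Derivation:
Step 1 (down 1): focus=T path=1 depth=1 children=[] left=['A'] right=['H', 'P'] parent=J
Step 2 (set U): focus=U path=1 depth=1 children=[] left=['A'] right=['H', 'P'] parent=J
Step 3 (left): focus=A path=0 depth=1 children=['B', 'F'] left=[] right=['U', 'H', 'P'] parent=J
Step 4 (down 0): focus=B path=0/0 depth=2 children=['Q'] left=[] right=['F'] parent=A
Step 5 (down 0): focus=Q path=0/0/0 depth=3 children=['X'] left=[] right=[] parent=B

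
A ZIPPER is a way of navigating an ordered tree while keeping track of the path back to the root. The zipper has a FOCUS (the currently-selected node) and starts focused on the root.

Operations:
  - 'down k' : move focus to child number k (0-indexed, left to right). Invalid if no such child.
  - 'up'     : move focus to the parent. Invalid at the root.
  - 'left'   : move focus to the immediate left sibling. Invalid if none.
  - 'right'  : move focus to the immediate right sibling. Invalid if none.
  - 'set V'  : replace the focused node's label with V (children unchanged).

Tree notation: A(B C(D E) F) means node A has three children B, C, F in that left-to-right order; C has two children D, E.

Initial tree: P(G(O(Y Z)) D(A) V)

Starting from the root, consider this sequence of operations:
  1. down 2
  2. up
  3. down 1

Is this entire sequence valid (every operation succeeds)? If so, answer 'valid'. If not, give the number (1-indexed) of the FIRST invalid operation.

Step 1 (down 2): focus=V path=2 depth=1 children=[] left=['G', 'D'] right=[] parent=P
Step 2 (up): focus=P path=root depth=0 children=['G', 'D', 'V'] (at root)
Step 3 (down 1): focus=D path=1 depth=1 children=['A'] left=['G'] right=['V'] parent=P

Answer: valid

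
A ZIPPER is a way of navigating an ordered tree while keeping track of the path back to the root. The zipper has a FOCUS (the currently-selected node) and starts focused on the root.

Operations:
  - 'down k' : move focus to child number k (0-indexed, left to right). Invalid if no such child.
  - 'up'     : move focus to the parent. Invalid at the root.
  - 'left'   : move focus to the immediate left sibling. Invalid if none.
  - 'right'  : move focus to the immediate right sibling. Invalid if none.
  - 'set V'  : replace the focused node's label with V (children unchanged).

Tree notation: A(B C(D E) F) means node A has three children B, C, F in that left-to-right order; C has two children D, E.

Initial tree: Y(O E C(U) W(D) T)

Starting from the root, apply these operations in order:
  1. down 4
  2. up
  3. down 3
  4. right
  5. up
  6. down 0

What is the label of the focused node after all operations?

Answer: O

Derivation:
Step 1 (down 4): focus=T path=4 depth=1 children=[] left=['O', 'E', 'C', 'W'] right=[] parent=Y
Step 2 (up): focus=Y path=root depth=0 children=['O', 'E', 'C', 'W', 'T'] (at root)
Step 3 (down 3): focus=W path=3 depth=1 children=['D'] left=['O', 'E', 'C'] right=['T'] parent=Y
Step 4 (right): focus=T path=4 depth=1 children=[] left=['O', 'E', 'C', 'W'] right=[] parent=Y
Step 5 (up): focus=Y path=root depth=0 children=['O', 'E', 'C', 'W', 'T'] (at root)
Step 6 (down 0): focus=O path=0 depth=1 children=[] left=[] right=['E', 'C', 'W', 'T'] parent=Y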